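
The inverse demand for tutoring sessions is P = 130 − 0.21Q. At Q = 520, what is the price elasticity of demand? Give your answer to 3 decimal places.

At Q = 520, P = 130 − 0.21(520) = 20.80.
dP/dQ = −0.21, so dQ/dP = 1/(−0.21) = -4.762.
ε = (dQ/dP)(P/Q) = (-4.762)(20.80/520).

-0.190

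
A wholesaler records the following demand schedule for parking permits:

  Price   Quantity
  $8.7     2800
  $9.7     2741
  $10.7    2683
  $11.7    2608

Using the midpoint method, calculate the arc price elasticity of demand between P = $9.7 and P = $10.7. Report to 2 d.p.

At P = 9.7, Q = 2741; at P = 10.7, Q = 2683.
ΔQ = -58, ΔP = 1.0. Midpoints: P̄ = 10.20, Q̄ = 2712.0.
ε = (ΔQ/ΔP)(P̄/Q̄) = (-58/1.0)(10.20/2712.0).

-0.22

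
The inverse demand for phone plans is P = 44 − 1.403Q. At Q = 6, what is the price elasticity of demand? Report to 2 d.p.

At Q = 6, P = 44 − 1.403(6) = 35.58.
dP/dQ = −1.403, so dQ/dP = 1/(−1.403) = -0.713.
ε = (dQ/dP)(P/Q) = (-0.713)(35.58/6).

-4.23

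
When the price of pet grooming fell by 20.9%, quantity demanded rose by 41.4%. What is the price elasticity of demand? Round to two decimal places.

-1.98

ε = %ΔQ / %ΔP = (41.4)/(-20.9) = -1.981.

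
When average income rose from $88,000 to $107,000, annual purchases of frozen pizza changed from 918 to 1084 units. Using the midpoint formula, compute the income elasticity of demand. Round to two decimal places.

ΔQ = 166, ΔI = 19000. Midpoints: Ī = 97,500, Q̄ = 1001.0.
ε_I = (ΔQ/ΔI)(Ī/Q̄) = (166/19000)(97500/1001.0).
ε_I > 0, so the good is normal.

0.85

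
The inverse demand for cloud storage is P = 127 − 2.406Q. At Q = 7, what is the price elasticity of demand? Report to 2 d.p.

At Q = 7, P = 127 − 2.406(7) = 110.16.
dP/dQ = −2.406, so dQ/dP = 1/(−2.406) = -0.416.
ε = (dQ/dP)(P/Q) = (-0.416)(110.16/7).

-6.54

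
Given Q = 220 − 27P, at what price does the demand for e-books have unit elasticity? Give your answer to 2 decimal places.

For linear demand Q = a − bP, ε = −bP/(a − bP). |ε| = 1 when bP = a − bP, i.e. P = a/(2b).
P = 220/(2·27) = 220/54 = 4.0741.

4.07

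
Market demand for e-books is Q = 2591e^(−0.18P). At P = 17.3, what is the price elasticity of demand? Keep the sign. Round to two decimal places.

-3.11

At P = 17.3, Q = 115.100.
dQ/dP = −0.18·2591e^(−0.18P) = −0.18Q = -20.718.
ε = (dQ/dP)(P/Q) = (-20.718)(17.3/115.100).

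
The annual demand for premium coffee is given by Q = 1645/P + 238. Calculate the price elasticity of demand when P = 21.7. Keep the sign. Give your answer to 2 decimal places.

At P = 21.7, Q = 313.806.
dQ/dP = −1645/P² = -3.493.
ε = (dQ/dP)(P/Q) = (-3.493)(21.7/313.806).
|ε| < 1, so demand is inelastic at this price.

-0.24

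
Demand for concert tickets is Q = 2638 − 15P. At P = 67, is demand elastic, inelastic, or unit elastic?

Q = 1633, dQ/dP = -15.
ε = (dQ/dP)(P/Q) ≈ -0.615.
|ε| = 0.62 < 1.

inelastic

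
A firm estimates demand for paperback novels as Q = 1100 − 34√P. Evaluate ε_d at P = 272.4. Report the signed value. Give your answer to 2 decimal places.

At P = 272.4, Q = 538.845.
dQ/dP = −34/(2√P) = -1.030.
ε = (dQ/dP)(P/Q) = (-1.030)(272.4/538.845).

-0.52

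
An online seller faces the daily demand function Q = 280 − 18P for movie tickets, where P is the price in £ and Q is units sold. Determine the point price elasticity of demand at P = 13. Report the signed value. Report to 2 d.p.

At P = 13, Q = 46.
dQ/dP = −18.
ε = (dQ/dP)(P/Q) = (-18)(13/46).

-5.09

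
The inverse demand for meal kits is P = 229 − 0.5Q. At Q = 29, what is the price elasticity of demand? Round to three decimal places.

-14.793

At Q = 29, P = 229 − 0.5(29) = 214.50.
dP/dQ = −0.5, so dQ/dP = 1/(−0.5) = -2.000.
ε = (dQ/dP)(P/Q) = (-2.000)(214.50/29).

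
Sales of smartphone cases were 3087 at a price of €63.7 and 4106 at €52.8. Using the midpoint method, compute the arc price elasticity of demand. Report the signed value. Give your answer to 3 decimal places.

-1.514

ΔQ = 4106 − 3087 = 1019; ΔP = 52.8 − 63.7 = -10.9.
Midpoints: P̄ = 58.25, Q̄ = 3596.5.
ε = (ΔQ/ΔP)(P̄/Q̄) = (1019/-10.9)(58.25/3596.5).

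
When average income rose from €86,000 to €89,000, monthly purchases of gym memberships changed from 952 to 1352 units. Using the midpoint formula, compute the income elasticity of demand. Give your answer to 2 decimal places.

10.13

ΔQ = 400, ΔI = 3000. Midpoints: Ī = 87,500, Q̄ = 1152.0.
ε_I = (ΔQ/ΔI)(Ī/Q̄) = (400/3000)(87500/1152.0).
ε_I > 0, so the good is normal.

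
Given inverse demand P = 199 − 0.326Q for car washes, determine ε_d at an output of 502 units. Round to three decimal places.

-0.216

At Q = 502, P = 199 − 0.326(502) = 35.35.
dP/dQ = −0.326, so dQ/dP = 1/(−0.326) = -3.067.
ε = (dQ/dP)(P/Q) = (-3.067)(35.35/502).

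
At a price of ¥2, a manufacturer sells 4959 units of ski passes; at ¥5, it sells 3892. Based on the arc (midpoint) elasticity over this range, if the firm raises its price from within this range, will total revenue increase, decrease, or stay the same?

increase

Arc ε = (-1067/3)(3.50/4425.5) ≈ -0.281.
|ε| = 0.28 < 1, so demand is inelastic. A price rise therefore raises total revenue.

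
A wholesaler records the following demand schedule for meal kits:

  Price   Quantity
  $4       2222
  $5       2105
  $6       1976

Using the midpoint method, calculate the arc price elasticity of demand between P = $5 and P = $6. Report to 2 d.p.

-0.35

At P = 5, Q = 2105; at P = 6, Q = 1976.
ΔQ = -129, ΔP = 1. Midpoints: P̄ = 5.50, Q̄ = 2040.5.
ε = (ΔQ/ΔP)(P̄/Q̄) = (-129/1)(5.50/2040.5).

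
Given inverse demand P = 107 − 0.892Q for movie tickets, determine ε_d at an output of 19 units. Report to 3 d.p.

At Q = 19, P = 107 − 0.892(19) = 90.05.
dP/dQ = −0.892, so dQ/dP = 1/(−0.892) = -1.121.
ε = (dQ/dP)(P/Q) = (-1.121)(90.05/19).

-5.313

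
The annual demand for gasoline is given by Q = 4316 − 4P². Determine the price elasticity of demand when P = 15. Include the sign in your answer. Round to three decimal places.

At P = 15, Q = 3416.
dQ/dP = −8P = -120.
ε = (dQ/dP)(P/Q) = (-120)(15/3416).

-0.527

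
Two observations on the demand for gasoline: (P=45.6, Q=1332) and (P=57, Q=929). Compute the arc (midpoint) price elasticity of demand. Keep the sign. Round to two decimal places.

-1.60

ΔQ = 929 − 1332 = -403; ΔP = 57 − 45.6 = 11.4.
Midpoints: P̄ = 51.30, Q̄ = 1130.5.
ε = (ΔQ/ΔP)(P̄/Q̄) = (-403/11.4)(51.30/1130.5).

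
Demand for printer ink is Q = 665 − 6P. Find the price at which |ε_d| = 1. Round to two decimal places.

For linear demand Q = a − bP, ε = −bP/(a − bP). |ε| = 1 when bP = a − bP, i.e. P = a/(2b).
P = 665/(2·6) = 665/12 = 55.4167.

55.42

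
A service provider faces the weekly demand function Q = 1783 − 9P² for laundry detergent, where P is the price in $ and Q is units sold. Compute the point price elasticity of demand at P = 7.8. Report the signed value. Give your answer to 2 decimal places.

-0.89

At P = 7.8, Q = 1235.440.
dQ/dP = −18P = -140.400.
ε = (dQ/dP)(P/Q) = (-140.400)(7.8/1235.440).
|ε| < 1, so demand is inelastic at this price.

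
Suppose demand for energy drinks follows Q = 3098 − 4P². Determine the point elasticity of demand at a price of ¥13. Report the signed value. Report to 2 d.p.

-0.56

At P = 13, Q = 2422.
dQ/dP = −8P = -104.
ε = (dQ/dP)(P/Q) = (-104)(13/2422).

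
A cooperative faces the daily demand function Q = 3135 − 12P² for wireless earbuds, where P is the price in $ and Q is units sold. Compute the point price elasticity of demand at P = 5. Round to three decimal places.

-0.212

At P = 5, Q = 2835.
dQ/dP = −24P = -120.
ε = (dQ/dP)(P/Q) = (-120)(5/2835).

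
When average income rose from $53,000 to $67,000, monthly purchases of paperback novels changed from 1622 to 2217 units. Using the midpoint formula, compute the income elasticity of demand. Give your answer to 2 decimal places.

1.33

ΔQ = 595, ΔI = 14000. Midpoints: Ī = 60,000, Q̄ = 1919.5.
ε_I = (ΔQ/ΔI)(Ī/Q̄) = (595/14000)(60000/1919.5).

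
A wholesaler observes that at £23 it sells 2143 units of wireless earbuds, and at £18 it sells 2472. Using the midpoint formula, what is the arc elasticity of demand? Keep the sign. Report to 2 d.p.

ΔQ = 2472 − 2143 = 329; ΔP = 18 − 23 = -5.
Midpoints: P̄ = 20.50, Q̄ = 2307.5.
ε = (ΔQ/ΔP)(P̄/Q̄) = (329/-5)(20.50/2307.5).

-0.58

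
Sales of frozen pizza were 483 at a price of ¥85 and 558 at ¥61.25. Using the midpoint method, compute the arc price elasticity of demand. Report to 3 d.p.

-0.444

ΔQ = 558 − 483 = 75; ΔP = 61.25 − 85 = -23.75.
Midpoints: P̄ = 73.12, Q̄ = 520.5.
ε = (ΔQ/ΔP)(P̄/Q̄) = (75/-23.75)(73.12/520.5).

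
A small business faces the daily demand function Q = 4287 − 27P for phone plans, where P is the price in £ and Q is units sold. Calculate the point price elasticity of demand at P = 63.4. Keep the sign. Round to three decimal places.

At P = 63.4, Q = 2575.200.
dQ/dP = −27.
ε = (dQ/dP)(P/Q) = (-27)(63.4/2575.200).

-0.665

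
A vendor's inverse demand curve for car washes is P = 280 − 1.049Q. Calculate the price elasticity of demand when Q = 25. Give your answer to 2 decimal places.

At Q = 25, P = 280 − 1.049(25) = 253.78.
dP/dQ = −1.049, so dQ/dP = 1/(−1.049) = -0.953.
ε = (dQ/dP)(P/Q) = (-0.953)(253.78/25).

-9.68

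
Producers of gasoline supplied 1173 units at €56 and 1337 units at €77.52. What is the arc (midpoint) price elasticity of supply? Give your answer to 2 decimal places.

0.41

ΔQ = 1337 − 1173 = 164; ΔP = 77.52 − 56 = 21.52.
Midpoints: P̄ = 66.76, Q̄ = 1255.0.
ε_s = (ΔQ/ΔP)(P̄/Q̄) = (164/21.52)(66.76/1255.0).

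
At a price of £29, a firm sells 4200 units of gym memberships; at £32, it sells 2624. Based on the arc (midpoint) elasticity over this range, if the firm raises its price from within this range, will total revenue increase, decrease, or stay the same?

decrease

Arc ε = (-1576/3)(30.50/3412.0) ≈ -4.696.
|ε| = 4.70 > 1, so demand is elastic. A price rise therefore reduces total revenue.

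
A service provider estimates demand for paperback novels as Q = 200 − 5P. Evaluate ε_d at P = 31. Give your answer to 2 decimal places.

-3.44

At P = 31, Q = 45.
dQ/dP = −5.
ε = (dQ/dP)(P/Q) = (-5)(31/45).
|ε| > 1, so demand is elastic at this price.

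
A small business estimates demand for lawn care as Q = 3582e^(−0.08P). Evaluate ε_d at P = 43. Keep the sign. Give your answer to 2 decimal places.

At P = 43, Q = 114.856.
dQ/dP = −0.08·3582e^(−0.08P) = −0.08Q = -9.188.
ε = (dQ/dP)(P/Q) = (-9.188)(43/114.856).

-3.44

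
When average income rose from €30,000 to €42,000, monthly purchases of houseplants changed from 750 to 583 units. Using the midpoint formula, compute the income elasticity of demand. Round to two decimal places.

ΔQ = -167, ΔI = 12000. Midpoints: Ī = 36,000, Q̄ = 666.5.
ε_I = (ΔQ/ΔI)(Ī/Q̄) = (-167/12000)(36000/666.5).

-0.75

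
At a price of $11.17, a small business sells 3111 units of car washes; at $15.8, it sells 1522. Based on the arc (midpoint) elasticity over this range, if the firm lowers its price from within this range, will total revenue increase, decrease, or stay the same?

Arc ε = (-1589/4.63)(13.48/2316.5) ≈ -1.998.
|ε| = 2.00 > 1, so demand is elastic. A price cut therefore raises total revenue.

increase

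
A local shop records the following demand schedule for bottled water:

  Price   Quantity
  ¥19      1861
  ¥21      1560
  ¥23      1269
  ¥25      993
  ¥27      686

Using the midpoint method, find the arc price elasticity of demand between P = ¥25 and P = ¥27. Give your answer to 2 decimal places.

At P = 25, Q = 993; at P = 27, Q = 686.
ΔQ = -307, ΔP = 2. Midpoints: P̄ = 26.00, Q̄ = 839.5.
ε = (ΔQ/ΔP)(P̄/Q̄) = (-307/2)(26.00/839.5).

-4.75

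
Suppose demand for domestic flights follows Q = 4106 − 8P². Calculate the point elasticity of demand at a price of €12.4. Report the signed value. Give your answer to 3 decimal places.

-0.855

At P = 12.4, Q = 2875.920.
dQ/dP = −16P = -198.400.
ε = (dQ/dP)(P/Q) = (-198.400)(12.4/2875.920).
|ε| < 1, so demand is inelastic at this price.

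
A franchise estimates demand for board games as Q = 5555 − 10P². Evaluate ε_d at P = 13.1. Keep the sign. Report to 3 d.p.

At P = 13.1, Q = 3838.900.
dQ/dP = −20P = -262.
ε = (dQ/dP)(P/Q) = (-262)(13.1/3838.900).

-0.894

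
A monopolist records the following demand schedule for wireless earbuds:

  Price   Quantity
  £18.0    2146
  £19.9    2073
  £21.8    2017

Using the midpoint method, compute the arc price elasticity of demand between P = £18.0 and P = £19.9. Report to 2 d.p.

At P = 18.0, Q = 2146; at P = 19.9, Q = 2073.
ΔQ = -73, ΔP = 1.9. Midpoints: P̄ = 18.95, Q̄ = 2109.5.
ε = (ΔQ/ΔP)(P̄/Q̄) = (-73/1.9)(18.95/2109.5).

-0.35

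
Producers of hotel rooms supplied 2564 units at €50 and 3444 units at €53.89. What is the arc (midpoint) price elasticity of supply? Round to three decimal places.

ΔQ = 3444 − 2564 = 880; ΔP = 53.89 − 50 = 3.89.
Midpoints: P̄ = 51.95, Q̄ = 3004.0.
ε_s = (ΔQ/ΔP)(P̄/Q̄) = (880/3.89)(51.95/3004.0).

3.912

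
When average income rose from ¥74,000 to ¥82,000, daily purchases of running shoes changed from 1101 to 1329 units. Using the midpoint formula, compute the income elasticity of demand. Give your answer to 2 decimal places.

ΔQ = 228, ΔI = 8000. Midpoints: Ī = 78,000, Q̄ = 1215.0.
ε_I = (ΔQ/ΔI)(Ī/Q̄) = (228/8000)(78000/1215.0).

1.83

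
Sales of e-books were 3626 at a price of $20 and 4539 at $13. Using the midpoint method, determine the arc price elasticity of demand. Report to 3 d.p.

ΔQ = 4539 − 3626 = 913; ΔP = 13 − 20 = -7.
Midpoints: P̄ = 16.50, Q̄ = 4082.5.
ε = (ΔQ/ΔP)(P̄/Q̄) = (913/-7)(16.50/4082.5).

-0.527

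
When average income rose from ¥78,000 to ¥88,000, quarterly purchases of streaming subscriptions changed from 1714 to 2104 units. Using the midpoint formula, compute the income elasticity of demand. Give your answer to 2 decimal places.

1.70

ΔQ = 390, ΔI = 10000. Midpoints: Ī = 83,000, Q̄ = 1909.0.
ε_I = (ΔQ/ΔI)(Ī/Q̄) = (390/10000)(83000/1909.0).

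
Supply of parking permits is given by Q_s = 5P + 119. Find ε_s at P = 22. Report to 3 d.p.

At P = 22, Q_s = 229.
dQ_s/dP = 5.
ε_s = (dQ_s/dP)(P/Q_s) = (5)(22/229).

0.480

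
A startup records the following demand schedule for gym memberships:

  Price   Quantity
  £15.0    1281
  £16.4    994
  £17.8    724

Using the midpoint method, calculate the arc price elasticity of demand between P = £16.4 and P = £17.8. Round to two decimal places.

-3.84

At P = 16.4, Q = 994; at P = 17.8, Q = 724.
ΔQ = -270, ΔP = 1.4. Midpoints: P̄ = 17.10, Q̄ = 859.0.
ε = (ΔQ/ΔP)(P̄/Q̄) = (-270/1.4)(17.10/859.0).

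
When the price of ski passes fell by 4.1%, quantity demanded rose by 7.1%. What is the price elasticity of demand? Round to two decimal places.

-1.73

ε = %ΔQ / %ΔP = (7.1)/(-4.1) = -1.732.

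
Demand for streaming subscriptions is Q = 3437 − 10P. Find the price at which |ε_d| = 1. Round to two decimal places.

171.85

For linear demand Q = a − bP, ε = −bP/(a − bP). |ε| = 1 when bP = a − bP, i.e. P = a/(2b).
P = 3437/(2·10) = 3437/20 = 171.8500.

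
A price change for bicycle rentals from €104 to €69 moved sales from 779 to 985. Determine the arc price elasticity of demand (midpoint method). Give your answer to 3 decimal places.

ΔQ = 985 − 779 = 206; ΔP = 69 − 104 = -35.
Midpoints: P̄ = 86.50, Q̄ = 882.0.
ε = (ΔQ/ΔP)(P̄/Q̄) = (206/-35)(86.50/882.0).

-0.577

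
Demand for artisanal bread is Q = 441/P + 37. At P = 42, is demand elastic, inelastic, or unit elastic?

inelastic

Q = 47.500, dQ/dP = -0.250.
ε = (dQ/dP)(P/Q) ≈ -0.221.
|ε| = 0.22 < 1.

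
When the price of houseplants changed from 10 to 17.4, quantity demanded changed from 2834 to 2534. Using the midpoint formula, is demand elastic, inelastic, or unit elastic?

inelastic

Arc ε ≈ -0.207.
|ε| = 0.21 < 1.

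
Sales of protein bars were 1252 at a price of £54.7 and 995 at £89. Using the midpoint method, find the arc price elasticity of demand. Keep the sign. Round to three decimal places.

ΔQ = 995 − 1252 = -257; ΔP = 89 − 54.7 = 34.3.
Midpoints: P̄ = 71.85, Q̄ = 1123.5.
ε = (ΔQ/ΔP)(P̄/Q̄) = (-257/34.3)(71.85/1123.5).

-0.479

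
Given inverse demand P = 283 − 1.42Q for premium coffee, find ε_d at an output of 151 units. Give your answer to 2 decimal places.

At Q = 151, P = 283 − 1.42(151) = 68.58.
dP/dQ = −1.42, so dQ/dP = 1/(−1.42) = -0.704.
ε = (dQ/dP)(P/Q) = (-0.704)(68.58/151).

-0.32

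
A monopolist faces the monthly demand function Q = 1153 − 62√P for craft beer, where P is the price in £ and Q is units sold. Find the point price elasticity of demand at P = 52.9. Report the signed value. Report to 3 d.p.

-0.321

At P = 52.9, Q = 702.059.
dQ/dP = −62/(2√P) = -4.262.
ε = (dQ/dP)(P/Q) = (-4.262)(52.9/702.059).
|ε| < 1, so demand is inelastic at this price.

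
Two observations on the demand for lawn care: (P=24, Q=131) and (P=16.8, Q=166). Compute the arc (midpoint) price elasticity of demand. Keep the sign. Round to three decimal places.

ΔQ = 166 − 131 = 35; ΔP = 16.8 − 24 = -7.2.
Midpoints: P̄ = 20.40, Q̄ = 148.5.
ε = (ΔQ/ΔP)(P̄/Q̄) = (35/-7.2)(20.40/148.5).

-0.668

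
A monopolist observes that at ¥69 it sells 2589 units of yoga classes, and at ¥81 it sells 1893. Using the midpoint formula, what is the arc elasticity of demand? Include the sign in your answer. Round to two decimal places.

-1.94

ΔQ = 1893 − 2589 = -696; ΔP = 81 − 69 = 12.
Midpoints: P̄ = 75.00, Q̄ = 2241.0.
ε = (ΔQ/ΔP)(P̄/Q̄) = (-696/12)(75.00/2241.0).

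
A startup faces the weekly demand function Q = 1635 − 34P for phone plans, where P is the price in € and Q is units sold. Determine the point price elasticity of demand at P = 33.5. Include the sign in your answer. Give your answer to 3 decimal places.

At P = 33.5, Q = 496.
dQ/dP = −34.
ε = (dQ/dP)(P/Q) = (-34)(33.5/496).

-2.296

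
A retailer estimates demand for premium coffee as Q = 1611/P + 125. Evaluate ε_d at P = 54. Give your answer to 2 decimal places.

At P = 54, Q = 154.833.
dQ/dP = −1611/P² = -0.552.
ε = (dQ/dP)(P/Q) = (-0.552)(54/154.833).

-0.19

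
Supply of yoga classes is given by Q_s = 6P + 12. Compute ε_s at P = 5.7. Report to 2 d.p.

0.74

At P = 5.7, Q_s = 46.20.
dQ_s/dP = 6.
ε_s = (dQ_s/dP)(P/Q_s) = (6)(5.7/46.20).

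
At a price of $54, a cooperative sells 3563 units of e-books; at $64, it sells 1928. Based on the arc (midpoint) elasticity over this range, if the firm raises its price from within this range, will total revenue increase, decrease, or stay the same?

Arc ε = (-1635/10)(59.00/2745.5) ≈ -3.514.
|ε| = 3.51 > 1, so demand is elastic. A price rise therefore reduces total revenue.

decrease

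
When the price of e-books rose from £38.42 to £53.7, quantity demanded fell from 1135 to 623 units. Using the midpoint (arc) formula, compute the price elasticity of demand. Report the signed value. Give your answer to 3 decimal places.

-1.756

ΔQ = 623 − 1135 = -512; ΔP = 53.7 − 38.42 = 15.28.
Midpoints: P̄ = 46.06, Q̄ = 879.0.
ε = (ΔQ/ΔP)(P̄/Q̄) = (-512/15.28)(46.06/879.0).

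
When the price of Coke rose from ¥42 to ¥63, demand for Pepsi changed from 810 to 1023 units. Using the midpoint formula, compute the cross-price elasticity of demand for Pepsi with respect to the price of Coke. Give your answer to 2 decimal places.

0.58

ΔQ_x = 1023 − 810 = 213; ΔP_y = 63 − 42 = 21.
Midpoints: P̄_y = 52.50, Q̄_x = 916.5.
ε_xy = (ΔQ_x/ΔP_y)(P̄_y/Q̄_x) = (213/21)(52.50/916.5).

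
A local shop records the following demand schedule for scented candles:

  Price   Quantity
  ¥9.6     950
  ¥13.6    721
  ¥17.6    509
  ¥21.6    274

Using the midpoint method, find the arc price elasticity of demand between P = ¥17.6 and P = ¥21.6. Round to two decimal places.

-2.94

At P = 17.6, Q = 509; at P = 21.6, Q = 274.
ΔQ = -235, ΔP = 4.0. Midpoints: P̄ = 19.60, Q̄ = 391.5.
ε = (ΔQ/ΔP)(P̄/Q̄) = (-235/4.0)(19.60/391.5).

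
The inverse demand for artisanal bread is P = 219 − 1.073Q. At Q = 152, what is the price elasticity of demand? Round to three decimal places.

-0.343

At Q = 152, P = 219 − 1.073(152) = 55.90.
dP/dQ = −1.073, so dQ/dP = 1/(−1.073) = -0.932.
ε = (dQ/dP)(P/Q) = (-0.932)(55.90/152).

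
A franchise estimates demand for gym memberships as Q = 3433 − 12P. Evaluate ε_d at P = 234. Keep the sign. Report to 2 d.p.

-4.49

At P = 234, Q = 625.
dQ/dP = −12.
ε = (dQ/dP)(P/Q) = (-12)(234/625).
|ε| > 1, so demand is elastic at this price.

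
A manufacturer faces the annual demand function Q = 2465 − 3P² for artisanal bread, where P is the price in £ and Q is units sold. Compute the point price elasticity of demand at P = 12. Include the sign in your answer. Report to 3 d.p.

-0.425

At P = 12, Q = 2033.
dQ/dP = −6P = -72.
ε = (dQ/dP)(P/Q) = (-72)(12/2033).
|ε| < 1, so demand is inelastic at this price.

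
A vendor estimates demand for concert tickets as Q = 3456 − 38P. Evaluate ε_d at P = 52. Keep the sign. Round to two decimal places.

-1.34

At P = 52, Q = 1480.
dQ/dP = −38.
ε = (dQ/dP)(P/Q) = (-38)(52/1480).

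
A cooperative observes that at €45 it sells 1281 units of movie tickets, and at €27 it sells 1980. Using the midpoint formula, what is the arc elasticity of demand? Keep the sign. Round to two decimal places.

ΔQ = 1980 − 1281 = 699; ΔP = 27 − 45 = -18.
Midpoints: P̄ = 36.00, Q̄ = 1630.5.
ε = (ΔQ/ΔP)(P̄/Q̄) = (699/-18)(36.00/1630.5).

-0.86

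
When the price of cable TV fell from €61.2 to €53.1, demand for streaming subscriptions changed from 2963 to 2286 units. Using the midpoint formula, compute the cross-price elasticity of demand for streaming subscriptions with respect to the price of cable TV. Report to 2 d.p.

1.82

ΔQ_x = 2286 − 2963 = -677; ΔP_y = 53.1 − 61.2 = -8.1.
Midpoints: P̄_y = 57.15, Q̄_x = 2624.5.
ε_xy = (ΔQ_x/ΔP_y)(P̄_y/Q̄_x) = (-677/-8.1)(57.15/2624.5).
ε_xy > 0, so the goods are substitutes.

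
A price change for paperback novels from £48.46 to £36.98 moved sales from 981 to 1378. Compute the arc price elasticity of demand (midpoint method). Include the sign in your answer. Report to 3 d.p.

ΔQ = 1378 − 981 = 397; ΔP = 36.98 − 48.46 = -11.48.
Midpoints: P̄ = 42.72, Q̄ = 1179.5.
ε = (ΔQ/ΔP)(P̄/Q̄) = (397/-11.48)(42.72/1179.5).

-1.253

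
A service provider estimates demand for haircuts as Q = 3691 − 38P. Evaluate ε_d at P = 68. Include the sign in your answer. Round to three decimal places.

At P = 68, Q = 1107.
dQ/dP = −38.
ε = (dQ/dP)(P/Q) = (-38)(68/1107).

-2.334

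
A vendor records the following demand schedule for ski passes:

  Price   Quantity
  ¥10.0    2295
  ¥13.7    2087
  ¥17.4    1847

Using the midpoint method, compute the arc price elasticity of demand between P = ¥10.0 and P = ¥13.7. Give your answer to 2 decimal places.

At P = 10.0, Q = 2295; at P = 13.7, Q = 2087.
ΔQ = -208, ΔP = 3.7. Midpoints: P̄ = 11.85, Q̄ = 2191.0.
ε = (ΔQ/ΔP)(P̄/Q̄) = (-208/3.7)(11.85/2191.0).

-0.30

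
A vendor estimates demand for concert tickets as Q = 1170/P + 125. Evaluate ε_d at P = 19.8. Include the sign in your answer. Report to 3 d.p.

-0.321

At P = 19.8, Q = 184.091.
dQ/dP = −1170/P² = -2.984.
ε = (dQ/dP)(P/Q) = (-2.984)(19.8/184.091).
|ε| < 1, so demand is inelastic at this price.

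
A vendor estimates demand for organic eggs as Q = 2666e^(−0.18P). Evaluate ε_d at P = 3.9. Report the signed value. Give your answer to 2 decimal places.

-0.70

At P = 3.9, Q = 1321.251.
dQ/dP = −0.18·2666e^(−0.18P) = −0.18Q = -237.825.
ε = (dQ/dP)(P/Q) = (-237.825)(3.9/1321.251).
|ε| < 1, so demand is inelastic at this price.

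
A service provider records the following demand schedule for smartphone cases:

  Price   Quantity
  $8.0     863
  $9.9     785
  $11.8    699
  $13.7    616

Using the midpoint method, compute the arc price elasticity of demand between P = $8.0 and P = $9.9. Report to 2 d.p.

At P = 8.0, Q = 863; at P = 9.9, Q = 785.
ΔQ = -78, ΔP = 1.9. Midpoints: P̄ = 8.95, Q̄ = 824.0.
ε = (ΔQ/ΔP)(P̄/Q̄) = (-78/1.9)(8.95/824.0).

-0.45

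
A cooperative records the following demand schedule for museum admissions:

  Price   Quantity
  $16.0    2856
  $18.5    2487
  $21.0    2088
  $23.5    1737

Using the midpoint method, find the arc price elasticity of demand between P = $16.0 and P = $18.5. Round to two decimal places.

At P = 16.0, Q = 2856; at P = 18.5, Q = 2487.
ΔQ = -369, ΔP = 2.5. Midpoints: P̄ = 17.25, Q̄ = 2671.5.
ε = (ΔQ/ΔP)(P̄/Q̄) = (-369/2.5)(17.25/2671.5).

-0.95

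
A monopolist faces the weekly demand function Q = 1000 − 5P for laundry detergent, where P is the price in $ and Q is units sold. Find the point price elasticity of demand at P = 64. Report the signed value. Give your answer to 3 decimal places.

-0.471

At P = 64, Q = 680.
dQ/dP = −5.
ε = (dQ/dP)(P/Q) = (-5)(64/680).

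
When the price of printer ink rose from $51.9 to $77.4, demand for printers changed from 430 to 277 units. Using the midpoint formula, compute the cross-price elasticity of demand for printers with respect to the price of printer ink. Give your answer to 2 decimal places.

ΔQ_x = 277 − 430 = -153; ΔP_y = 77.4 − 51.9 = 25.5.
Midpoints: P̄_y = 64.65, Q̄_x = 353.5.
ε_xy = (ΔQ_x/ΔP_y)(P̄_y/Q̄_x) = (-153/25.5)(64.65/353.5).

-1.10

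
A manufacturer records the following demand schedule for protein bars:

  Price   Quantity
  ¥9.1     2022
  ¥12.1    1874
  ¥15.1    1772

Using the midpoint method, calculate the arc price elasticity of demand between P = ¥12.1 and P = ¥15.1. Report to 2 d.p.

-0.25

At P = 12.1, Q = 1874; at P = 15.1, Q = 1772.
ΔQ = -102, ΔP = 3.0. Midpoints: P̄ = 13.60, Q̄ = 1823.0.
ε = (ΔQ/ΔP)(P̄/Q̄) = (-102/3.0)(13.60/1823.0).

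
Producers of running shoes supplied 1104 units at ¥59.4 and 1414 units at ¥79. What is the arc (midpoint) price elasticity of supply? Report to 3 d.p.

ΔQ = 1414 − 1104 = 310; ΔP = 79 − 59.4 = 19.6.
Midpoints: P̄ = 69.20, Q̄ = 1259.0.
ε_s = (ΔQ/ΔP)(P̄/Q̄) = (310/19.6)(69.20/1259.0).

0.869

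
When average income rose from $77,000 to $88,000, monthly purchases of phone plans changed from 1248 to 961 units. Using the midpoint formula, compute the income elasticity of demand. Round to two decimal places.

-1.95

ΔQ = -287, ΔI = 11000. Midpoints: Ī = 82,500, Q̄ = 1104.5.
ε_I = (ΔQ/ΔI)(Ī/Q̄) = (-287/11000)(82500/1104.5).
ε_I < 0, so the good is inferior.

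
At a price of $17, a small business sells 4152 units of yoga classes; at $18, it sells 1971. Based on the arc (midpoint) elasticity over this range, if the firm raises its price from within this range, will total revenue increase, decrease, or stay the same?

decrease

Arc ε = (-2181/1)(17.50/3061.5) ≈ -12.467.
|ε| = 12.47 > 1, so demand is elastic. A price rise therefore reduces total revenue.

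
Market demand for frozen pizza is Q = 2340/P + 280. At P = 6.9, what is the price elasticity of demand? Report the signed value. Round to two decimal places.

At P = 6.9, Q = 619.130.
dQ/dP = −2340/P² = -49.149.
ε = (dQ/dP)(P/Q) = (-49.149)(6.9/619.130).
|ε| < 1, so demand is inelastic at this price.

-0.55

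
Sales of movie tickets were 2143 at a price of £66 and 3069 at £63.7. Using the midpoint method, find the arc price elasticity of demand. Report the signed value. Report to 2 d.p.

-10.02

ΔQ = 3069 − 2143 = 926; ΔP = 63.7 − 66 = -2.3.
Midpoints: P̄ = 64.85, Q̄ = 2606.0.
ε = (ΔQ/ΔP)(P̄/Q̄) = (926/-2.3)(64.85/2606.0).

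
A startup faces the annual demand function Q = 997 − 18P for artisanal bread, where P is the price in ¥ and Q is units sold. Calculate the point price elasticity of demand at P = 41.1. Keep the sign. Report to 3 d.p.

-2.876

At P = 41.1, Q = 257.200.
dQ/dP = −18.
ε = (dQ/dP)(P/Q) = (-18)(41.1/257.200).
|ε| > 1, so demand is elastic at this price.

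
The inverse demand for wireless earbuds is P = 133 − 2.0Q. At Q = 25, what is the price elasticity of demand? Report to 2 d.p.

-1.66

At Q = 25, P = 133 − 2.0(25) = 83.00.
dP/dQ = −2.0, so dQ/dP = 1/(−2.0) = -0.500.
ε = (dQ/dP)(P/Q) = (-0.500)(83.00/25).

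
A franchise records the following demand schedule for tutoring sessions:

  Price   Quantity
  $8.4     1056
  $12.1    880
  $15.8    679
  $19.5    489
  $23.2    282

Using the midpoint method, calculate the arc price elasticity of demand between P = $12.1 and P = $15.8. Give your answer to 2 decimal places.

At P = 12.1, Q = 880; at P = 15.8, Q = 679.
ΔQ = -201, ΔP = 3.7. Midpoints: P̄ = 13.95, Q̄ = 779.5.
ε = (ΔQ/ΔP)(P̄/Q̄) = (-201/3.7)(13.95/779.5).

-0.97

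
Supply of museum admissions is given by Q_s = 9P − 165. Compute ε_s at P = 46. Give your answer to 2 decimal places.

1.66

At P = 46, Q_s = 249.
dQ_s/dP = 9.
ε_s = (dQ_s/dP)(P/Q_s) = (9)(46/249).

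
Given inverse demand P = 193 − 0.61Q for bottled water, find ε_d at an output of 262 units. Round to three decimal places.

-0.208

At Q = 262, P = 193 − 0.61(262) = 33.18.
dP/dQ = −0.61, so dQ/dP = 1/(−0.61) = -1.639.
ε = (dQ/dP)(P/Q) = (-1.639)(33.18/262).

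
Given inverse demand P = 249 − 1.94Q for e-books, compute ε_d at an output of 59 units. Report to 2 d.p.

At Q = 59, P = 249 − 1.94(59) = 134.54.
dP/dQ = −1.94, so dQ/dP = 1/(−1.94) = -0.515.
ε = (dQ/dP)(P/Q) = (-0.515)(134.54/59).

-1.18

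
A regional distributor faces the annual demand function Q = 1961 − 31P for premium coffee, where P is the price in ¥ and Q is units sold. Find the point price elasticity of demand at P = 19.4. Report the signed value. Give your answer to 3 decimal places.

At P = 19.4, Q = 1359.600.
dQ/dP = −31.
ε = (dQ/dP)(P/Q) = (-31)(19.4/1359.600).

-0.442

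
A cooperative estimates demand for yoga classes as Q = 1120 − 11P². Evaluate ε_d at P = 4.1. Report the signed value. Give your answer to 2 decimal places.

At P = 4.1, Q = 935.090.
dQ/dP = −22P = -90.200.
ε = (dQ/dP)(P/Q) = (-90.200)(4.1/935.090).
|ε| < 1, so demand is inelastic at this price.

-0.40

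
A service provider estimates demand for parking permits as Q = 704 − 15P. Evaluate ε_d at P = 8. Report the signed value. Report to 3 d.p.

At P = 8, Q = 584.
dQ/dP = −15.
ε = (dQ/dP)(P/Q) = (-15)(8/584).

-0.205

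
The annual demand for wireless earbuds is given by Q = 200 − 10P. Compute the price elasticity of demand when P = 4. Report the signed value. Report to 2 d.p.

-0.25

At P = 4, Q = 160.
dQ/dP = −10.
ε = (dQ/dP)(P/Q) = (-10)(4/160).
|ε| < 1, so demand is inelastic at this price.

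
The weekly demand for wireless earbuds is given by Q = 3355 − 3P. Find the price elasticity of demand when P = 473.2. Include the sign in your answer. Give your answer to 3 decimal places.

At P = 473.2, Q = 1935.400.
dQ/dP = −3.
ε = (dQ/dP)(P/Q) = (-3)(473.2/1935.400).

-0.733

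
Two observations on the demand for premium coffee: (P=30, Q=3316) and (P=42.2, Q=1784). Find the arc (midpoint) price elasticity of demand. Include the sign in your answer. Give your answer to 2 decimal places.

ΔQ = 1784 − 3316 = -1532; ΔP = 42.2 − 30 = 12.2.
Midpoints: P̄ = 36.10, Q̄ = 2550.0.
ε = (ΔQ/ΔP)(P̄/Q̄) = (-1532/12.2)(36.10/2550.0).

-1.78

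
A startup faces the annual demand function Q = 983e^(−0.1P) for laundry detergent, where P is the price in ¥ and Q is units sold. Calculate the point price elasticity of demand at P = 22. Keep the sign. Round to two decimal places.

-2.20

At P = 22, Q = 108.920.
dQ/dP = −0.1·983e^(−0.1P) = −0.1Q = -10.892.
ε = (dQ/dP)(P/Q) = (-10.892)(22/108.920).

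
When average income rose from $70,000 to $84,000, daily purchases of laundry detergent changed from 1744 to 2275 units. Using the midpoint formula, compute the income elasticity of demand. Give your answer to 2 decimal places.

1.45

ΔQ = 531, ΔI = 14000. Midpoints: Ī = 77,000, Q̄ = 2009.5.
ε_I = (ΔQ/ΔI)(Ī/Q̄) = (531/14000)(77000/2009.5).
ε_I > 0, so the good is normal.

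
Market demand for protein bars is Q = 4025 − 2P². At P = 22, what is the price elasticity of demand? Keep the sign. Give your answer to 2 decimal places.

At P = 22, Q = 3057.
dQ/dP = −4P = -88.
ε = (dQ/dP)(P/Q) = (-88)(22/3057).

-0.63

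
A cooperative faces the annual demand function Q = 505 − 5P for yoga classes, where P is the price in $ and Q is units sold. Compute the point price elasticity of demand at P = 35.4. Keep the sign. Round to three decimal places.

-0.540

At P = 35.4, Q = 328.
dQ/dP = −5.
ε = (dQ/dP)(P/Q) = (-5)(35.4/328).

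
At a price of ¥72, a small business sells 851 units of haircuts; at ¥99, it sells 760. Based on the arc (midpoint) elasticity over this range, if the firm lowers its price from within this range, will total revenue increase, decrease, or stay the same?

decrease

Arc ε = (-91/27)(85.50/805.5) ≈ -0.358.
|ε| = 0.36 < 1, so demand is inelastic. A price cut therefore reduces total revenue.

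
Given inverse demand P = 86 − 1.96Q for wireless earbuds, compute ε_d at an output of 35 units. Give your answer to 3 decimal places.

At Q = 35, P = 86 − 1.96(35) = 17.40.
dP/dQ = −1.96, so dQ/dP = 1/(−1.96) = -0.510.
ε = (dQ/dP)(P/Q) = (-0.510)(17.40/35).

-0.254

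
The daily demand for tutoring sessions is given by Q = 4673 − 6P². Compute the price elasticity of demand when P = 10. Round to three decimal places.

-0.295

At P = 10, Q = 4073.
dQ/dP = −12P = -120.
ε = (dQ/dP)(P/Q) = (-120)(10/4073).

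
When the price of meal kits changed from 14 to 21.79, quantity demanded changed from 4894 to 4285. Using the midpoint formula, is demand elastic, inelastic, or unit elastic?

inelastic

Arc ε ≈ -0.305.
|ε| = 0.30 < 1.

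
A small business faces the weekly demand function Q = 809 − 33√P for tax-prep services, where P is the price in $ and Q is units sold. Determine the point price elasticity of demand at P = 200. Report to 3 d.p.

-0.682

At P = 200, Q = 342.310.
dQ/dP = −33/(2√P) = -1.167.
ε = (dQ/dP)(P/Q) = (-1.167)(200/342.310).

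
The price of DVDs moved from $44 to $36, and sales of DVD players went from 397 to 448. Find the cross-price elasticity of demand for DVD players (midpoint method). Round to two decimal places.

-0.60

ΔQ_x = 448 − 397 = 51; ΔP_y = 36 − 44 = -8.
Midpoints: P̄_y = 40.00, Q̄_x = 422.5.
ε_xy = (ΔQ_x/ΔP_y)(P̄_y/Q̄_x) = (51/-8)(40.00/422.5).
ε_xy < 0, so the goods are complements.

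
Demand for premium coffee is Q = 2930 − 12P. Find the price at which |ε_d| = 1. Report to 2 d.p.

For linear demand Q = a − bP, ε = −bP/(a − bP). |ε| = 1 when bP = a − bP, i.e. P = a/(2b).
P = 2930/(2·12) = 2930/24 = 122.0833.

122.08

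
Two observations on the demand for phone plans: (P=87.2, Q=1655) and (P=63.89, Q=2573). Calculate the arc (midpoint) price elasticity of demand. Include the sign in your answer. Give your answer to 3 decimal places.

-1.407

ΔQ = 2573 − 1655 = 918; ΔP = 63.89 − 87.2 = -23.31.
Midpoints: P̄ = 75.55, Q̄ = 2114.0.
ε = (ΔQ/ΔP)(P̄/Q̄) = (918/-23.31)(75.55/2114.0).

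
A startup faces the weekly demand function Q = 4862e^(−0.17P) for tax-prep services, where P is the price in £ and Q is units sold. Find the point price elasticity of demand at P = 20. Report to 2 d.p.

-3.40

At P = 20, Q = 162.261.
dQ/dP = −0.17·4862e^(−0.17P) = −0.17Q = -27.584.
ε = (dQ/dP)(P/Q) = (-27.584)(20/162.261).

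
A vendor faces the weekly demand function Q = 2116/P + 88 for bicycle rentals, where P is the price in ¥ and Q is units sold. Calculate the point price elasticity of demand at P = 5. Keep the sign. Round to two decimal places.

At P = 5, Q = 511.200.
dQ/dP = −2116/P² = -84.640.
ε = (dQ/dP)(P/Q) = (-84.640)(5/511.200).
|ε| < 1, so demand is inelastic at this price.

-0.83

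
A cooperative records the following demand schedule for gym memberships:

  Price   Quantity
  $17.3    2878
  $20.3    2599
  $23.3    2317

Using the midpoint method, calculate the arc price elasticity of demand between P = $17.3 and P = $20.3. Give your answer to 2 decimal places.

-0.64

At P = 17.3, Q = 2878; at P = 20.3, Q = 2599.
ΔQ = -279, ΔP = 3.0. Midpoints: P̄ = 18.80, Q̄ = 2738.5.
ε = (ΔQ/ΔP)(P̄/Q̄) = (-279/3.0)(18.80/2738.5).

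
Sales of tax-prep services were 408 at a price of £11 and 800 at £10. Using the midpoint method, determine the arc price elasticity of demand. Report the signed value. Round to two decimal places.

-6.81

ΔQ = 800 − 408 = 392; ΔP = 10 − 11 = -1.
Midpoints: P̄ = 10.50, Q̄ = 604.0.
ε = (ΔQ/ΔP)(P̄/Q̄) = (392/-1)(10.50/604.0).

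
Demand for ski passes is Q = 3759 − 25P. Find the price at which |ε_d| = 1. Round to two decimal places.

75.18

For linear demand Q = a − bP, ε = −bP/(a − bP). |ε| = 1 when bP = a − bP, i.e. P = a/(2b).
P = 3759/(2·25) = 3759/50 = 75.1800.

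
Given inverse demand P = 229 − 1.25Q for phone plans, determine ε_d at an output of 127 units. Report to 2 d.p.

At Q = 127, P = 229 − 1.25(127) = 70.25.
dP/dQ = −1.25, so dQ/dP = 1/(−1.25) = -0.800.
ε = (dQ/dP)(P/Q) = (-0.800)(70.25/127).

-0.44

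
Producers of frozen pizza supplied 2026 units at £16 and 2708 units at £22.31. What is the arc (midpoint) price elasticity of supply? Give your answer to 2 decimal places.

ΔQ = 2708 − 2026 = 682; ΔP = 22.31 − 16 = 6.31.
Midpoints: P̄ = 19.16, Q̄ = 2367.0.
ε_s = (ΔQ/ΔP)(P̄/Q̄) = (682/6.31)(19.16/2367.0).

0.87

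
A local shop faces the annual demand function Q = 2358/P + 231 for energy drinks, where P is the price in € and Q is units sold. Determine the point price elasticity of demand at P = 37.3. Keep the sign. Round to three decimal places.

At P = 37.3, Q = 294.217.
dQ/dP = −2358/P² = -1.695.
ε = (dQ/dP)(P/Q) = (-1.695)(37.3/294.217).

-0.215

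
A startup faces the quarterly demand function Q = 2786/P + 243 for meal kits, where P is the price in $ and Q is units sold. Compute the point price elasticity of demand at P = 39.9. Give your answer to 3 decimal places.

-0.223

At P = 39.9, Q = 312.825.
dQ/dP = −2786/P² = -1.750.
ε = (dQ/dP)(P/Q) = (-1.750)(39.9/312.825).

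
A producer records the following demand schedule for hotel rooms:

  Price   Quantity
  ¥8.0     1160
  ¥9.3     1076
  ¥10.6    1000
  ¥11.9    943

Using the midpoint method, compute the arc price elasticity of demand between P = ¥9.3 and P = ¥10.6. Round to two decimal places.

-0.56

At P = 9.3, Q = 1076; at P = 10.6, Q = 1000.
ΔQ = -76, ΔP = 1.3. Midpoints: P̄ = 9.95, Q̄ = 1038.0.
ε = (ΔQ/ΔP)(P̄/Q̄) = (-76/1.3)(9.95/1038.0).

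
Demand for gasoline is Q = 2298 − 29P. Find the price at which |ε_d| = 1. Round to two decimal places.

For linear demand Q = a − bP, ε = −bP/(a − bP). |ε| = 1 when bP = a − bP, i.e. P = a/(2b).
P = 2298/(2·29) = 2298/58 = 39.6207.

39.62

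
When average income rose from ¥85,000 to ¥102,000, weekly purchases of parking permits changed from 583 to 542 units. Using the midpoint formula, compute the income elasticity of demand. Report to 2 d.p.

ΔQ = -41, ΔI = 17000. Midpoints: Ī = 93,500, Q̄ = 562.5.
ε_I = (ΔQ/ΔI)(Ī/Q̄) = (-41/17000)(93500/562.5).
ε_I < 0, so the good is inferior.

-0.40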